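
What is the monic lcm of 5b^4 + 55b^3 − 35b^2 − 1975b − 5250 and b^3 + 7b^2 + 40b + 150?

b^6 + 13b^5 + 45b^4 − 79b^3 − 2050b^2 − 13950b − 31500

Apply the Euclidean algorithm:
  5b^4 + 55b^3 − 35b^2 − 1975b − 5250 = (5b + 20)(b^3 + 7b^2 + 40b + 150) + (−375b^2 − 3525b − 8250)
  b^3 + 7b^2 + 40b + 150 = (−(1/375)b + 4/625)(−375b^2 − 3525b − 8250) + ((1014/25)b + 1014/5)
  −375b^2 − 3525b − 8250 = (−(3125/338)b − 6875/169)((1014/25)b + 1014/5) + (0)
Last nonzero remainder: (1014/25)b + 1014/5. Dividing through by 1014/25 gives the monic gcd b + 5.
Then lcm(f, g) = f·g / gcd(f, g); expanding and making the result monic gives the answer.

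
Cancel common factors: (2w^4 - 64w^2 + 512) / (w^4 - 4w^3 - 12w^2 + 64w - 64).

By polynomial division,
  2w^4 - 64w^2 + 512 = (2)(w^4 - 4w^3 - 12w^2 + 64w - 64) + (8w^3 - 40w^2 - 128w + 640)
  w^4 - 4w^3 - 12w^2 + 64w - 64 = ((1/8)w + 1/8)(8w^3 - 40w^2 - 128w + 640) + (9w^2 - 144)
  8w^3 - 40w^2 - 128w + 640 = ((8/9)w - 40/9)(9w^2 - 144) + (0)
Last nonzero remainder: 9w^2 - 144. Dividing through by 9 gives the monic gcd w^2 - 16.
Cancel w^2 - 16 from numerator and denominator to get the reduced form.

(2w^2 - 32)/(w^2 - 4w + 4)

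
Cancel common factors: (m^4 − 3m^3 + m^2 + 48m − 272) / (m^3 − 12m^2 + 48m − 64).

(m^3 + m^2 + 5m + 68)/(m^2 − 8m + 16)

Repeated division with remainder:
  m^4 − 3m^3 + m^2 + 48m − 272 = (m + 9)(m^3 − 12m^2 + 48m − 64) + (61m^2 − 320m + 304)
  m^3 − 12m^2 + 48m − 64 = ((1/61)m − 412/3721)(61m^2 − 320m + 304) + ((28224/3721)m − 112896/3721)
  61m^2 − 320m + 304 = ((226981/28224)m − 70699/7056)((28224/3721)m − 112896/3721) + (0)
Last nonzero remainder: (28224/3721)m − 112896/3721. Dividing through by 28224/3721 gives the monic gcd m − 4.
Cancel m − 4 from numerator and denominator to get the reduced form.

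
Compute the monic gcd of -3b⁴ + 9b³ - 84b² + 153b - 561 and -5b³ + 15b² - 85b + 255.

Repeated division with remainder:
  -3b⁴ + 9b³ - 84b² + 153b - 561 = ((3/5)b)(-5b³ + 15b² - 85b + 255) + (-33b² - 561)
  -5b³ + 15b² - 85b + 255 = ((5/33)b - 5/11)(-33b² - 561) + (0)
Last nonzero remainder: -33b² - 561. Dividing through by -33 gives the monic gcd b² + 17.

b² + 17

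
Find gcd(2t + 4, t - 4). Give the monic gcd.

1

By polynomial division,
  2t + 4 = (2)(t - 4) + (12)
  t - 4 = ((1/12)t - 1/3)(12) + (0)
The last nonzero remainder is the constant 12, so the polynomials are coprime and gcd = 1.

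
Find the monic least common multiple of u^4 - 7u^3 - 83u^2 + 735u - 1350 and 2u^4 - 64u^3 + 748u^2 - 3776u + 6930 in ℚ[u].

Repeated division with remainder:
  u^4 - 7u^3 - 83u^2 + 735u - 1350 = (1/2)(2u^4 - 64u^3 + 748u^2 - 3776u + 6930) + (25u^3 - 457u^2 + 2623u - 4815)
  2u^4 - 64u^3 + 748u^2 - 3776u + 6930 = ((2/25)u - 686/625)(25u^3 - 457u^2 + 2623u - 4815) + ((22848/625)u^2 - (319872/625)u + 205632/125)
  25u^3 - 457u^2 + 2623u - 4815 = ((15625/22848)u - 66875/22848)((22848/625)u^2 - (319872/625)u + 205632/125) + (0)
Last nonzero remainder: (22848/625)u^2 - (319872/625)u + 205632/125. Dividing through by 22848/625 gives the monic gcd u^2 - 14u + 45.
Then lcm(f, g) = f·g / gcd(f, g); expanding and making the result monic gives the answer.

u^6 - 25u^5 + 120u^4 + 1690u^3 - 20971u^2 + 80895u - 103950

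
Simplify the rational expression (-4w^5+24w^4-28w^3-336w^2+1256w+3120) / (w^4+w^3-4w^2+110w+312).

Euclidean algorithm in ℚ[w]:
  -4w^5+24w^4-28w^3-336w^2+1256w+3120 = (-4w+28)(w^4+w^3-4w^2+110w+312) + (-72w^3+216w^2-576w-5616)
  w^4+w^3-4w^2+110w+312 = (-(1/72)w-1/18)(-72w^3+216w^2-576w-5616) + (0)
Last nonzero remainder: -72w^3+216w^2-576w-5616. Dividing through by -72 gives the monic gcd w^3-3w^2+8w+78.
Cancel w^3-3w^2+8w+78 from numerator and denominator to get the reduced form.

(-4w^2+12w+40)/(w+4)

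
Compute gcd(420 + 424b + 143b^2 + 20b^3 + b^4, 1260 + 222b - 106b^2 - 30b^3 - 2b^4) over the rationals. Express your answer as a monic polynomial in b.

210 + 107b + 18b^2 + b^3

Apply the Euclidean algorithm:
  b^4 + 20b^3 + 143b^2 + 424b + 420 = (-1/2)(-2b^4 - 30b^3 - 106b^2 + 222b + 1260) + (5b^3 + 90b^2 + 535b + 1050)
  -2b^4 - 30b^3 - 106b^2 + 222b + 1260 = (-(2/5)b + 6/5)(5b^3 + 90b^2 + 535b + 1050) + (0)
Last nonzero remainder: 5b^3 + 90b^2 + 535b + 1050. Dividing through by 5 gives the monic gcd b^3 + 18b^2 + 107b + 210.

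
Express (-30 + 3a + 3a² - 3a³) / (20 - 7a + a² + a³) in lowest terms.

(-6 - 3a)/(4 + a)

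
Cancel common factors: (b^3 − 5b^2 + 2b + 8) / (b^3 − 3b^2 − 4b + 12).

Euclidean algorithm in ℚ[b]:
  b^3 − 5b^2 + 2b + 8 = (b^3 − 3b^2 − 4b + 12) + (−2b^2 + 6b − 4)
  b^3 − 3b^2 − 4b + 12 = (−(1/2)b)(−2b^2 + 6b − 4) + (−6b + 12)
  −2b^2 + 6b − 4 = ((1/3)b − 1/3)(−6b + 12) + (0)
Last nonzero remainder: −6b + 12. Dividing through by −6 gives the monic gcd b − 2.
Cancel b − 2 from numerator and denominator to get the reduced form.

(b^2 − 3b − 4)/(b^2 − b − 6)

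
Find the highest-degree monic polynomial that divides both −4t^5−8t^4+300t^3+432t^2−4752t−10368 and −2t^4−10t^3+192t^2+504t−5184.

Euclidean algorithm in ℚ[t]:
  −4t^5−8t^4+300t^3+432t^2−4752t−10368 = (2t−6)(−2t^4−10t^3+192t^2+504t−5184) + (−144t^3+576t^2+8640t−41472)
  −2t^4−10t^3+192t^2+504t−5184 = ((1/72)t+1/8)(−144t^3+576t^2+8640t−41472) + (0)
Last nonzero remainder: −144t^3+576t^2+8640t−41472. Dividing through by −144 gives the monic gcd t^3−4t^2−60t+288.

t^3−4t^2−60t+288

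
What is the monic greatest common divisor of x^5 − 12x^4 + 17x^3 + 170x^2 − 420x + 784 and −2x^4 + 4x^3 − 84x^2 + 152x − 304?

By polynomial division,
  x^5 − 12x^4 + 17x^3 + 170x^2 − 420x + 784 = (−(1/2)x + 5)(−2x^4 + 4x^3 − 84x^2 + 152x − 304) + (−45x^3 + 666x^2 − 1332x + 2304)
  −2x^4 + 4x^3 − 84x^2 + 152x − 304 = ((2/45)x + 128/225)(−45x^3 + 666x^2 − 1332x + 2304) + (−(10092/25)x^2 + (20184/25)x − 40368/25)
  −45x^3 + 666x^2 − 1332x + 2304 = ((375/3364)x − 1200/841)(−(10092/25)x^2 + (20184/25)x − 40368/25) + (0)
Last nonzero remainder: −(10092/25)x^2 + (20184/25)x − 40368/25. Dividing through by −10092/25 gives the monic gcd x^2 − 2x + 4.

x^2 − 2x + 4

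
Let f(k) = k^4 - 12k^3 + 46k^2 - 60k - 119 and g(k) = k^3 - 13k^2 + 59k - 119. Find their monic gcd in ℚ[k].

By polynomial division,
  k^4 - 12k^3 + 46k^2 - 60k - 119 = (k + 1)(k^3 - 13k^2 + 59k - 119) + (0)
The last nonzero remainder k^3 - 13k^2 + 59k - 119 is already monic.

k^3 - 13k^2 + 59k - 119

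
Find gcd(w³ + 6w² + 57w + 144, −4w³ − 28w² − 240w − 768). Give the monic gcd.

Repeated division with remainder:
  w³ + 6w² + 57w + 144 = (−1/4)(−4w³ − 28w² − 240w − 768) + (−w² − 3w − 48)
  −4w³ − 28w² − 240w − 768 = (4w + 16)(−w² − 3w − 48) + (0)
Last nonzero remainder: −w² − 3w − 48. Dividing through by −1 gives the monic gcd w² + 3w + 48.

w² + 3w + 48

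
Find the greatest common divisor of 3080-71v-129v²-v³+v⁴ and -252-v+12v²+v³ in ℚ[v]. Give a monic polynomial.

7+v

By polynomial division,
  v⁴-v³-129v²-71v+3080 = (v-13)(v³+12v²-v-252) + (28v²+168v-196)
  v³+12v²-v-252 = ((1/28)v+3/14)(28v²+168v-196) + (-30v-210)
  28v²+168v-196 = (-(14/15)v+14/15)(-30v-210) + (0)
Last nonzero remainder: -30v-210. Dividing through by -30 gives the monic gcd v+7.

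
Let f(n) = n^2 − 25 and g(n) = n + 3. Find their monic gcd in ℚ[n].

1

Euclidean algorithm in ℚ[n]:
  n^2 − 25 = (n − 3)(n + 3) + (−16)
  n + 3 = (−(1/16)n − 3/16)(−16) + (0)
The last nonzero remainder is the constant −16, so the polynomials are coprime and gcd = 1.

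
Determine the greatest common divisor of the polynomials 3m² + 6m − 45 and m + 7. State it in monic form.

By polynomial division,
  3m² + 6m − 45 = (3m − 15)(m + 7) + (60)
  m + 7 = ((1/60)m + 7/60)(60) + (0)
The last nonzero remainder is the constant 60, so the polynomials are coprime and gcd = 1.

1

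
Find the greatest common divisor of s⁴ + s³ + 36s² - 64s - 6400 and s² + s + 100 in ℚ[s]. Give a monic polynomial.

Repeated division with remainder:
  s⁴ + s³ + 36s² - 64s - 6400 = (s² - 64)(s² + s + 100) + (0)
The last nonzero remainder s² + s + 100 is already monic.

s² + s + 100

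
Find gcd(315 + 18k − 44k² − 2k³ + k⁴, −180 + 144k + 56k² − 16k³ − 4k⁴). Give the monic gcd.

−45 − 9k + 5k² + k³

Repeated division with remainder:
  k⁴ − 2k³ − 44k² + 18k + 315 = (−1/4)(−4k⁴ − 16k³ + 56k² + 144k − 180) + (−6k³ − 30k² + 54k + 270)
  −4k⁴ − 16k³ + 56k² + 144k − 180 = ((2/3)k − 2/3)(−6k³ − 30k² + 54k + 270) + (0)
Last nonzero remainder: −6k³ − 30k² + 54k + 270. Dividing through by −6 gives the monic gcd k³ + 5k² − 9k − 45.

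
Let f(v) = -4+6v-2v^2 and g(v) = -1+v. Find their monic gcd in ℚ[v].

Apply the Euclidean algorithm:
  -2v^2+6v-4 = (-2v+4)(v-1) + (0)
The last nonzero remainder v-1 is already monic.

-1+v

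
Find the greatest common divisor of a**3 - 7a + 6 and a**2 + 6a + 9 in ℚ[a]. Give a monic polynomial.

Apply the Euclidean algorithm:
  a**3 - 7a + 6 = (a - 6)(a**2 + 6a + 9) + (20a + 60)
  a**2 + 6a + 9 = ((1/20)a + 3/20)(20a + 60) + (0)
Last nonzero remainder: 20a + 60. Dividing through by 20 gives the monic gcd a + 3.

a + 3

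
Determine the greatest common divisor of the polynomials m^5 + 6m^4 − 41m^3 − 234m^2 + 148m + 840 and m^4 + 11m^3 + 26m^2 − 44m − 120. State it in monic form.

m^3 + 5m^2 − 4m − 20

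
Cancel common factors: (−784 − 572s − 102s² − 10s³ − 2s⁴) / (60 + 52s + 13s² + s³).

By polynomial division,
  −2s⁴ − 10s³ − 102s² − 572s − 784 = (−2s + 16)(s³ + 13s² + 52s + 60) + (−206s² − 1284s − 1744)
  s³ + 13s² + 52s + 60 = (−(1/206)s − 697/21218)(−206s² − 1284s − 1744) + ((14378/10609)s + 28756/10609)
  −206s² − 1284s − 1744 = (−(1092727/7189)s − 4625524/7189)((14378/10609)s + 28756/10609) + (0)
Last nonzero remainder: (14378/10609)s + 28756/10609. Dividing through by 14378/10609 gives the monic gcd s + 2.
Cancel s + 2 from numerator and denominator to get the reduced form.

(−392 − 90s − 6s² − 2s³)/(30 + 11s + s²)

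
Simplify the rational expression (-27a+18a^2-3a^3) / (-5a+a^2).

(-27+18a-3a^2)/(-5+a)

Repeated division with remainder:
  -3a^3+18a^2-27a = (-3a+3)(a^2-5a) + (-12a)
  a^2-5a = (-(1/12)a+5/12)(-12a) + (0)
Last nonzero remainder: -12a. Dividing through by -12 gives the monic gcd a.
Cancel a from numerator and denominator to get the reduced form.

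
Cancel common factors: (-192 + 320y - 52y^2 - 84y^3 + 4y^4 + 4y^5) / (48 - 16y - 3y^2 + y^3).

Apply the Euclidean algorithm:
  4y^5 + 4y^4 - 84y^3 - 52y^2 + 320y - 192 = (4y^2 + 16y + 28)(y^3 - 3y^2 - 16y + 48) + (96y^2 - 1536)
  y^3 - 3y^2 - 16y + 48 = ((1/96)y - 1/32)(96y^2 - 1536) + (0)
Last nonzero remainder: 96y^2 - 1536. Dividing through by 96 gives the monic gcd y^2 - 16.
Cancel y^2 - 16 from numerator and denominator to get the reduced form.

(12 - 20y + 4y^2 + 4y^3)/(-3 + y)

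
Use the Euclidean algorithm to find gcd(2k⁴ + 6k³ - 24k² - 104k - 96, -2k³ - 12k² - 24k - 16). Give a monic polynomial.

k² + 4k + 4

Euclidean algorithm in ℚ[k]:
  2k⁴ + 6k³ - 24k² - 104k - 96 = (-k + 3)(-2k³ - 12k² - 24k - 16) + (-12k² - 48k - 48)
  -2k³ - 12k² - 24k - 16 = ((1/6)k + 1/3)(-12k² - 48k - 48) + (0)
Last nonzero remainder: -12k² - 48k - 48. Dividing through by -12 gives the monic gcd k² + 4k + 4.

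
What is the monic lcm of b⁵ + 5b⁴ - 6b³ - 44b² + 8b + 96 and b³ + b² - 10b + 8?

b⁶ + 4b⁵ - 11b⁴ - 38b³ + 52b² + 88b - 96

Euclidean algorithm in ℚ[b]:
  b⁵ + 5b⁴ - 6b³ - 44b² + 8b + 96 = (b² + 4b)(b³ + b² - 10b + 8) + (-12b² - 24b + 96)
  b³ + b² - 10b + 8 = (-(1/12)b + 1/12)(-12b² - 24b + 96) + (0)
Last nonzero remainder: -12b² - 24b + 96. Dividing through by -12 gives the monic gcd b² + 2b - 8.
Then lcm(f, g) = f·g / gcd(f, g); expanding and making the result monic gives the answer.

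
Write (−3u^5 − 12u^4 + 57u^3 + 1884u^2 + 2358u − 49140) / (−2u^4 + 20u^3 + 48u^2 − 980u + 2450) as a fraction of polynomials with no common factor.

By polynomial division,
  −3u^5 − 12u^4 + 57u^3 + 1884u^2 + 2358u − 49140 = ((3/2)u + 21)(−2u^4 + 20u^3 + 48u^2 − 980u + 2450) + (−435u^3 + 2346u^2 + 19263u − 100590)
  −2u^4 + 20u^3 + 48u^2 − 980u + 2450 = ((2/435)u − 1336/63075)(−435u^3 + 2346u^2 + 19263u − 100590) + ((191862/21025)u^2 − (2302344/21025)u + 1343034/4205)
  −435u^3 + 2346u^2 + 19263u − 100590 = (−(3048625/63954)u − 10070975/31977)((191862/21025)u^2 − (2302344/21025)u + 1343034/4205) + (0)
Last nonzero remainder: (191862/21025)u^2 − (2302344/21025)u + 1343034/4205. Dividing through by 191862/21025 gives the monic gcd u^2 − 12u + 35.
Cancel u^2 − 12u + 35 from numerator and denominator to get the reduced form.

(3u^3 + 48u^2 + 414u + 1404)/(2u^2 + 4u − 70)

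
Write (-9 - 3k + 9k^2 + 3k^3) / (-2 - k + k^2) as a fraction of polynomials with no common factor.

(-9 + 6k + 3k^2)/(-2 + k)

Apply the Euclidean algorithm:
  3k^3 + 9k^2 - 3k - 9 = (3k + 12)(k^2 - k - 2) + (15k + 15)
  k^2 - k - 2 = ((1/15)k - 2/15)(15k + 15) + (0)
Last nonzero remainder: 15k + 15. Dividing through by 15 gives the monic gcd k + 1.
Cancel k + 1 from numerator and denominator to get the reduced form.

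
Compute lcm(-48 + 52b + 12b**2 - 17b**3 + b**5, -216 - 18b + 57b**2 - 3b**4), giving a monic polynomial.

144 - 204b + 16b**2 + 63b**3 - 17b**4 - 3b**5 + b**6

Repeated division with remainder:
  b**5 - 17b**3 + 12b**2 + 52b - 48 = (-(1/3)b)(-3b**4 + 57b**2 - 18b - 216) + (2b**3 + 6b**2 - 20b - 48)
  -3b**4 + 57b**2 - 18b - 216 = (-(3/2)b + 9/2)(2b**3 + 6b**2 - 20b - 48) + (0)
Last nonzero remainder: 2b**3 + 6b**2 - 20b - 48. Dividing through by 2 gives the monic gcd b**3 + 3b**2 - 10b - 24.
Then lcm(f, g) = f·g / gcd(f, g); expanding and making the result monic gives the answer.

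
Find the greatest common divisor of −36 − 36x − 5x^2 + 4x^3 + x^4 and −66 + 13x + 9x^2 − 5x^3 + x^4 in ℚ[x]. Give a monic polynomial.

−6 − x + x^2

Repeated division with remainder:
  x^4 + 4x^3 − 5x^2 − 36x − 36 = (x^4 − 5x^3 + 9x^2 + 13x − 66) + (9x^3 − 14x^2 − 49x + 30)
  x^4 − 5x^3 + 9x^2 + 13x − 66 = ((1/9)x − 31/81)(9x^3 − 14x^2 − 49x + 30) + ((736/81)x^2 − (736/81)x − 1472/27)
  9x^3 − 14x^2 − 49x + 30 = ((729/736)x − 405/736)((736/81)x^2 − (736/81)x − 1472/27) + (0)
Last nonzero remainder: (736/81)x^2 − (736/81)x − 1472/27. Dividing through by 736/81 gives the monic gcd x^2 − x − 6.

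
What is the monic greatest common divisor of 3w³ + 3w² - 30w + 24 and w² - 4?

w - 2

Euclidean algorithm in ℚ[w]:
  3w³ + 3w² - 30w + 24 = (3w + 3)(w² - 4) + (-18w + 36)
  w² - 4 = (-(1/18)w - 1/9)(-18w + 36) + (0)
Last nonzero remainder: -18w + 36. Dividing through by -18 gives the monic gcd w - 2.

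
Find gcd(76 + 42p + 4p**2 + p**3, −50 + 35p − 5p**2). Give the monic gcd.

Apply the Euclidean algorithm:
  p**3 + 4p**2 + 42p + 76 = (−(1/5)p − 11/5)(−5p**2 + 35p − 50) + (109p − 34)
  −5p**2 + 35p − 50 = (−(5/109)p + 3645/11881)(109p − 34) + (−470120/11881)
  109p − 34 = (−(1295029/470120)p + 201977/235060)(−470120/11881) + (0)
The last nonzero remainder is the constant −470120/11881, so the polynomials are coprime and gcd = 1.

1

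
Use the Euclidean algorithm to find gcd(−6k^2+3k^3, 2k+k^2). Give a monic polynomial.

By polynomial division,
  3k^3−6k^2 = (3k−12)(k^2+2k) + (24k)
  k^2+2k = ((1/24)k+1/12)(24k) + (0)
Last nonzero remainder: 24k. Dividing through by 24 gives the monic gcd k.

k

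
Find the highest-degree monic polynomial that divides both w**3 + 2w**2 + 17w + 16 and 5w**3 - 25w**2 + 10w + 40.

Euclidean algorithm in ℚ[w]:
  w**3 + 2w**2 + 17w + 16 = (1/5)(5w**3 - 25w**2 + 10w + 40) + (7w**2 + 15w + 8)
  5w**3 - 25w**2 + 10w + 40 = ((5/7)w - 250/49)(7w**2 + 15w + 8) + ((3960/49)w + 3960/49)
  7w**2 + 15w + 8 = ((343/3960)w + 49/495)((3960/49)w + 3960/49) + (0)
Last nonzero remainder: (3960/49)w + 3960/49. Dividing through by 3960/49 gives the monic gcd w + 1.

w + 1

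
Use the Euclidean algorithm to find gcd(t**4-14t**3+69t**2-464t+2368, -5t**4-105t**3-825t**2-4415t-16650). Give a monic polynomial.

Repeated division with remainder:
  t**4-14t**3+69t**2-464t+2368 = (-1/5)(-5t**4-105t**3-825t**2-4415t-16650) + (-35t**3-96t**2-1347t-962)
  -5t**4-105t**3-825t**2-4415t-16650 = ((1/7)t+639/245)(-35t**3-96t**2-1347t-962) + (-(93636/245)t**2-(187272/245)t-3464532/245)
  -35t**3-96t**2-1347t-962 = ((8575/93636)t+3185/46818)(-(93636/245)t**2-(187272/245)t-3464532/245) + (0)
Last nonzero remainder: -(93636/245)t**2-(187272/245)t-3464532/245. Dividing through by -93636/245 gives the monic gcd t**2+2t+37.

t**2+2t+37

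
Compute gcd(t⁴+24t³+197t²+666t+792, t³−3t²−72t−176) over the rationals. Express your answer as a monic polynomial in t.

t+4

Repeated division with remainder:
  t⁴+24t³+197t²+666t+792 = (t+27)(t³−3t²−72t−176) + (350t²+2786t+5544)
  t³−3t²−72t−176 = ((1/350)t−137/4375)(350t²+2786t+5544) + (−(374/625)t−1496/625)
  350t²+2786t+5544 = (−(109375/187)t−39375/17)(−(374/625)t−1496/625) + (0)
Last nonzero remainder: −(374/625)t−1496/625. Dividing through by −374/625 gives the monic gcd t+4.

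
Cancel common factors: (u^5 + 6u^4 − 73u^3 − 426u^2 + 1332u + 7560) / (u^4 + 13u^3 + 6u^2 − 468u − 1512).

By polynomial division,
  u^5 + 6u^4 − 73u^3 − 426u^2 + 1332u + 7560 = (u − 7)(u^4 + 13u^3 + 6u^2 − 468u − 1512) + (12u^3 + 84u^2 − 432u − 3024)
  u^4 + 13u^3 + 6u^2 − 468u − 1512 = ((1/12)u + 1/2)(12u^3 + 84u^2 − 432u − 3024) + (0)
Last nonzero remainder: 12u^3 + 84u^2 − 432u − 3024. Dividing through by 12 gives the monic gcd u^3 + 7u^2 − 36u − 252.
Cancel u^3 + 7u^2 − 36u − 252 from numerator and denominator to get the reduced form.

(u^2 − u − 30)/(u + 6)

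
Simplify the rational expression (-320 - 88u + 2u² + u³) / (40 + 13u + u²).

Repeated division with remainder:
  u³ + 2u² - 88u - 320 = (u - 11)(u² + 13u + 40) + (15u + 120)
  u² + 13u + 40 = ((1/15)u + 1/3)(15u + 120) + (0)
Last nonzero remainder: 15u + 120. Dividing through by 15 gives the monic gcd u + 8.
Cancel u + 8 from numerator and denominator to get the reduced form.

(-40 - 6u + u²)/(5 + u)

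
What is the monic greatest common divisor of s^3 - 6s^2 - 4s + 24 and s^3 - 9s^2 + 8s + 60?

By polynomial division,
  s^3 - 6s^2 - 4s + 24 = (s^3 - 9s^2 + 8s + 60) + (3s^2 - 12s - 36)
  s^3 - 9s^2 + 8s + 60 = ((1/3)s - 5/3)(3s^2 - 12s - 36) + (0)
Last nonzero remainder: 3s^2 - 12s - 36. Dividing through by 3 gives the monic gcd s^2 - 4s - 12.

s^2 - 4s - 12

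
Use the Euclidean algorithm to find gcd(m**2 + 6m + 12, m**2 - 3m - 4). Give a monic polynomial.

1

Euclidean algorithm in ℚ[m]:
  m**2 + 6m + 12 = (m**2 - 3m - 4) + (9m + 16)
  m**2 - 3m - 4 = ((1/9)m - 43/81)(9m + 16) + (364/81)
  9m + 16 = ((729/364)m + 324/91)(364/81) + (0)
The last nonzero remainder is the constant 364/81, so the polynomials are coprime and gcd = 1.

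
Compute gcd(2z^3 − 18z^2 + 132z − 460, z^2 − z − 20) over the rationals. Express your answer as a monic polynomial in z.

z − 5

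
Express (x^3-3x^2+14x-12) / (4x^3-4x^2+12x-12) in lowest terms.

Repeated division with remainder:
  x^3-3x^2+14x-12 = (1/4)(4x^3-4x^2+12x-12) + (-2x^2+11x-9)
  4x^3-4x^2+12x-12 = (-2x-9)(-2x^2+11x-9) + (93x-93)
  -2x^2+11x-9 = (-(2/93)x+3/31)(93x-93) + (0)
Last nonzero remainder: 93x-93. Dividing through by 93 gives the monic gcd x-1.
Cancel x-1 from numerator and denominator to get the reduced form.

(x^2-2x+12)/(4x^2+12)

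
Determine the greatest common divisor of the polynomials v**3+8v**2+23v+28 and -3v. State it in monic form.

1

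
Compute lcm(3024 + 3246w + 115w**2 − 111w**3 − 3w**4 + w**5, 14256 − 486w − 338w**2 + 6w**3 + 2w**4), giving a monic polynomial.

299376 + 381834w + 79329w**2 − 5443w**3 − 2402w**4 − 72w**5 + 17w**6 + w**7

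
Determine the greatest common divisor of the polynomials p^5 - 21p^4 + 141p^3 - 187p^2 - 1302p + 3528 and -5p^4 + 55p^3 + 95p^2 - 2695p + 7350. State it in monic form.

Apply the Euclidean algorithm:
  p^5 - 21p^4 + 141p^3 - 187p^2 - 1302p + 3528 = (-(1/5)p + 2)(-5p^4 + 55p^3 + 95p^2 - 2695p + 7350) + (50p^3 - 916p^2 + 5558p - 11172)
  -5p^4 + 55p^3 + 95p^2 - 2695p + 7350 = (-(1/10)p - 183/250)(50p^3 - 916p^2 + 5558p - 11172) + (-(2464/125)p^2 + (32032/125)p - 103488/125)
  50p^3 - 916p^2 + 5558p - 11172 = (-(3125/1232)p + 2375/176)(-(2464/125)p^2 + (32032/125)p - 103488/125) + (0)
Last nonzero remainder: -(2464/125)p^2 + (32032/125)p - 103488/125. Dividing through by -2464/125 gives the monic gcd p^2 - 13p + 42.

p^2 - 13p + 42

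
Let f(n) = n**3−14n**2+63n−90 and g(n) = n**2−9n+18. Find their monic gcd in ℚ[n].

Repeated division with remainder:
  n**3−14n**2+63n−90 = (n−5)(n**2−9n+18) + (0)
The last nonzero remainder n**2−9n+18 is already monic.

n**2−9n+18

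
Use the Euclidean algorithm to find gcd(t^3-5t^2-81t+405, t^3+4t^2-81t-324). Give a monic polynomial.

t^2-81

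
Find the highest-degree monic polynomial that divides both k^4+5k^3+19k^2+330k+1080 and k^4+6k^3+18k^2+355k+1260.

Repeated division with remainder:
  k^4+5k^3+19k^2+330k+1080 = (k^4+6k^3+18k^2+355k+1260) + (-k^3+k^2-25k-180)
  k^4+6k^3+18k^2+355k+1260 = (-k-7)(-k^3+k^2-25k-180) + (0)
Last nonzero remainder: -k^3+k^2-25k-180. Dividing through by -1 gives the monic gcd k^3-k^2+25k+180.

k^3-k^2+25k+180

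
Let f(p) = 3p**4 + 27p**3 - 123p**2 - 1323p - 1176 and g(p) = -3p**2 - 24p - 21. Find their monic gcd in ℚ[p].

Repeated division with remainder:
  3p**4 + 27p**3 - 123p**2 - 1323p - 1176 = (-p**2 - p + 56)(-3p**2 - 24p - 21) + (0)
Last nonzero remainder: -3p**2 - 24p - 21. Dividing through by -3 gives the monic gcd p**2 + 8p + 7.

p**2 + 8p + 7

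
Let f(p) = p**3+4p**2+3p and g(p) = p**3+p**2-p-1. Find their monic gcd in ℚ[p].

p+1

By polynomial division,
  p**3+4p**2+3p = (p**3+p**2-p-1) + (3p**2+4p+1)
  p**3+p**2-p-1 = ((1/3)p-1/9)(3p**2+4p+1) + (-(8/9)p-8/9)
  3p**2+4p+1 = (-(27/8)p-9/8)(-(8/9)p-8/9) + (0)
Last nonzero remainder: -(8/9)p-8/9. Dividing through by -8/9 gives the monic gcd p+1.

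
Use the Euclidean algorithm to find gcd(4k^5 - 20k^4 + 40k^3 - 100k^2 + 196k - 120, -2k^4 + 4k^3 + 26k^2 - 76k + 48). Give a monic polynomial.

By polynomial division,
  4k^5 - 20k^4 + 40k^3 - 100k^2 + 196k - 120 = (-2k + 6)(-2k^4 + 4k^3 + 26k^2 - 76k + 48) + (68k^3 - 408k^2 + 748k - 408)
  -2k^4 + 4k^3 + 26k^2 - 76k + 48 = (-(1/34)k - 2/17)(68k^3 - 408k^2 + 748k - 408) + (0)
Last nonzero remainder: 68k^3 - 408k^2 + 748k - 408. Dividing through by 68 gives the monic gcd k^3 - 6k^2 + 11k - 6.

k^3 - 6k^2 + 11k - 6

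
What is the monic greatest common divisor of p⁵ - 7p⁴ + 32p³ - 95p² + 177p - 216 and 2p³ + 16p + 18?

Repeated division with remainder:
  p⁵ - 7p⁴ + 32p³ - 95p² + 177p - 216 = ((1/2)p² - (7/2)p + 12)(2p³ + 16p + 18) + (-48p² + 48p - 432)
  2p³ + 16p + 18 = (-(1/24)p - 1/24)(-48p² + 48p - 432) + (0)
Last nonzero remainder: -48p² + 48p - 432. Dividing through by -48 gives the monic gcd p² - p + 9.

p² - p + 9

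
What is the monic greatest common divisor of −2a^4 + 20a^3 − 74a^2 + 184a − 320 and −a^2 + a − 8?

a^2 − a + 8

Euclidean algorithm in ℚ[a]:
  −2a^4 + 20a^3 − 74a^2 + 184a − 320 = (2a^2 − 18a + 40)(−a^2 + a − 8) + (0)
Last nonzero remainder: −a^2 + a − 8. Dividing through by −1 gives the monic gcd a^2 − a + 8.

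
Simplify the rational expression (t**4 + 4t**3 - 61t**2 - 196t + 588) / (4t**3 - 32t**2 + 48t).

(t**3 + 6t**2 - 49t - 294)/(4t**2 - 24t)

Euclidean algorithm in ℚ[t]:
  t**4 + 4t**3 - 61t**2 - 196t + 588 = ((1/4)t + 3)(4t**3 - 32t**2 + 48t) + (23t**2 - 340t + 588)
  4t**3 - 32t**2 + 48t = ((4/23)t + 624/529)(23t**2 - 340t + 588) + ((183456/529)t - 366912/529)
  23t**2 - 340t + 588 = ((12167/183456)t - 529/624)((183456/529)t - 366912/529) + (0)
Last nonzero remainder: (183456/529)t - 366912/529. Dividing through by 183456/529 gives the monic gcd t - 2.
Cancel t - 2 from numerator and denominator to get the reduced form.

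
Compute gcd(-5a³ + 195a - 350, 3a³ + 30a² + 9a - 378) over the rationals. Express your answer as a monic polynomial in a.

a + 7

Apply the Euclidean algorithm:
  -5a³ + 195a - 350 = (-5/3)(3a³ + 30a² + 9a - 378) + (50a² + 210a - 980)
  3a³ + 30a² + 9a - 378 = ((3/50)a + 87/250)(50a² + 210a - 980) + (-(132/25)a - 924/25)
  50a² + 210a - 980 = (-(625/66)a + 875/33)(-(132/25)a - 924/25) + (0)
Last nonzero remainder: -(132/25)a - 924/25. Dividing through by -132/25 gives the monic gcd a + 7.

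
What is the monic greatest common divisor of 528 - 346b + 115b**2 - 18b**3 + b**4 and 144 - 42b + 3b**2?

48 - 14b + b**2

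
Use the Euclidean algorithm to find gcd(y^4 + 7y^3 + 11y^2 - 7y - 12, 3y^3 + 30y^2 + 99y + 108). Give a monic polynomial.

By polynomial division,
  y^4 + 7y^3 + 11y^2 - 7y - 12 = ((1/3)y - 1)(3y^3 + 30y^2 + 99y + 108) + (8y^2 + 56y + 96)
  3y^3 + 30y^2 + 99y + 108 = ((3/8)y + 9/8)(8y^2 + 56y + 96) + (0)
Last nonzero remainder: 8y^2 + 56y + 96. Dividing through by 8 gives the monic gcd y^2 + 7y + 12.

y^2 + 7y + 12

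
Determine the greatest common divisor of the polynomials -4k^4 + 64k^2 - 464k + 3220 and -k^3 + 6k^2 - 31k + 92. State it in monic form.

Repeated division with remainder:
  -4k^4 + 64k^2 - 464k + 3220 = (4k + 24)(-k^3 + 6k^2 - 31k + 92) + (44k^2 - 88k + 1012)
  -k^3 + 6k^2 - 31k + 92 = (-(1/44)k + 1/11)(44k^2 - 88k + 1012) + (0)
Last nonzero remainder: 44k^2 - 88k + 1012. Dividing through by 44 gives the monic gcd k^2 - 2k + 23.

k^2 - 2k + 23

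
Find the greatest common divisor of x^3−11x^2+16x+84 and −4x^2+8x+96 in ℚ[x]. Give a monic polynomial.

Euclidean algorithm in ℚ[x]:
  x^3−11x^2+16x+84 = (−(1/4)x+9/4)(−4x^2+8x+96) + (22x−132)
  −4x^2+8x+96 = (−(2/11)x−8/11)(22x−132) + (0)
Last nonzero remainder: 22x−132. Dividing through by 22 gives the monic gcd x−6.

x−6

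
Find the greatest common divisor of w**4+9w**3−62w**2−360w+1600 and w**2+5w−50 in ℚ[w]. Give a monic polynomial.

Euclidean algorithm in ℚ[w]:
  w**4+9w**3−62w**2−360w+1600 = (w**2+4w−32)(w**2+5w−50) + (0)
The last nonzero remainder w**2+5w−50 is already monic.

w**2+5w−50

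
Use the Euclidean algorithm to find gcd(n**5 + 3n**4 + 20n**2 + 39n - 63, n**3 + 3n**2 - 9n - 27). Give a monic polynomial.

n**2 + 6n + 9

Repeated division with remainder:
  n**5 + 3n**4 + 20n**2 + 39n - 63 = (n**2 + 9)(n**3 + 3n**2 - 9n - 27) + (20n**2 + 120n + 180)
  n**3 + 3n**2 - 9n - 27 = ((1/20)n - 3/20)(20n**2 + 120n + 180) + (0)
Last nonzero remainder: 20n**2 + 120n + 180. Dividing through by 20 gives the monic gcd n**2 + 6n + 9.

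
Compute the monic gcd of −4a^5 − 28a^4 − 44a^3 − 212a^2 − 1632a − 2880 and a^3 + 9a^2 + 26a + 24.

By polynomial division,
  −4a^5 − 28a^4 − 44a^3 − 212a^2 − 1632a − 2880 = (−4a^2 + 8a − 12)(a^3 + 9a^2 + 26a + 24) + (−216a^2 − 1512a − 2592)
  a^3 + 9a^2 + 26a + 24 = (−(1/216)a − 1/108)(−216a^2 − 1512a − 2592) + (0)
Last nonzero remainder: −216a^2 − 1512a − 2592. Dividing through by −216 gives the monic gcd a^2 + 7a + 12.

a^2 + 7a + 12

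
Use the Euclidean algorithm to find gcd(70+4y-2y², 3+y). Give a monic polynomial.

By polynomial division,
  -2y²+4y+70 = (-2y+10)(y+3) + (40)
  y+3 = ((1/40)y+3/40)(40) + (0)
The last nonzero remainder is the constant 40, so the polynomials are coprime and gcd = 1.

1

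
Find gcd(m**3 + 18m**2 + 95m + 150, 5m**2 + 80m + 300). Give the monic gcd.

Apply the Euclidean algorithm:
  m**3 + 18m**2 + 95m + 150 = ((1/5)m + 2/5)(5m**2 + 80m + 300) + (3m + 30)
  5m**2 + 80m + 300 = ((5/3)m + 10)(3m + 30) + (0)
Last nonzero remainder: 3m + 30. Dividing through by 3 gives the monic gcd m + 10.

m + 10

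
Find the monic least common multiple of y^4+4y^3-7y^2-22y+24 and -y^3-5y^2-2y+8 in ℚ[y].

Euclidean algorithm in ℚ[y]:
  y^4+4y^3-7y^2-22y+24 = (-y+1)(-y^3-5y^2-2y+8) + (-4y^2-12y+16)
  -y^3-5y^2-2y+8 = ((1/4)y+1/2)(-4y^2-12y+16) + (0)
Last nonzero remainder: -4y^2-12y+16. Dividing through by -4 gives the monic gcd y^2+3y-4.
Then lcm(f, g) = f·g / gcd(f, g); expanding and making the result monic gives the answer.

y^5+6y^4+y^3-36y^2-20y+48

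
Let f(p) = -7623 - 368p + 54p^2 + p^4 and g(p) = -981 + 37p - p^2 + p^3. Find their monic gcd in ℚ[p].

Repeated division with remainder:
  p^4 + 54p^2 - 368p - 7623 = (p + 1)(p^3 - p^2 + 37p - 981) + (18p^2 + 576p - 6642)
  p^3 - p^2 + 37p - 981 = ((1/18)p - 11/6)(18p^2 + 576p - 6642) + (1462p - 13158)
  18p^2 + 576p - 6642 = ((9/731)p + 369/731)(1462p - 13158) + (0)
Last nonzero remainder: 1462p - 13158. Dividing through by 1462 gives the monic gcd p - 9.

-9 + p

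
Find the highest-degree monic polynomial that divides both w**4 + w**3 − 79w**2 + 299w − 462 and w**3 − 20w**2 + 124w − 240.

w − 6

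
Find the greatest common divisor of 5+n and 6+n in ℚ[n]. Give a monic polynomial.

Euclidean algorithm in ℚ[n]:
  n+5 = (n+6) + (-1)
  n+6 = (-n-6)(-1) + (0)
The last nonzero remainder is the constant -1, so the polynomials are coprime and gcd = 1.

1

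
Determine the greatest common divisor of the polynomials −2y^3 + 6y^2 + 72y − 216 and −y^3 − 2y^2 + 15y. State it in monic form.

y − 3

By polynomial division,
  −2y^3 + 6y^2 + 72y − 216 = (2)(−y^3 − 2y^2 + 15y) + (10y^2 + 42y − 216)
  −y^3 − 2y^2 + 15y = (−(1/10)y + 11/50)(10y^2 + 42y − 216) + (−(396/25)y + 1188/25)
  10y^2 + 42y − 216 = (−(125/198)y − 50/11)(−(396/25)y + 1188/25) + (0)
Last nonzero remainder: −(396/25)y + 1188/25. Dividing through by −396/25 gives the monic gcd y − 3.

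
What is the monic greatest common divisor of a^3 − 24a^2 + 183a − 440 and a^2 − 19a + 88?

a^2 − 19a + 88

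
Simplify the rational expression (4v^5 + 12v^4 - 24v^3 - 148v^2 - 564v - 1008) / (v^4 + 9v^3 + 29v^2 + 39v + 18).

Euclidean algorithm in ℚ[v]:
  4v^5 + 12v^4 - 24v^3 - 148v^2 - 564v - 1008 = (4v - 24)(v^4 + 9v^3 + 29v^2 + 39v + 18) + (76v^3 + 392v^2 + 300v - 576)
  v^4 + 9v^3 + 29v^2 + 39v + 18 = ((1/76)v + 73/1444)(76v^3 + 392v^2 + 300v - 576) + ((1890/361)v^2 + (11340/361)v + 17010/361)
  76v^3 + 392v^2 + 300v - 576 = ((13718/945)v - 11552/945)((1890/361)v^2 + (11340/361)v + 17010/361) + (0)
Last nonzero remainder: (1890/361)v^2 + (11340/361)v + 17010/361. Dividing through by 1890/361 gives the monic gcd v^2 + 6v + 9.
Cancel v^2 + 6v + 9 from numerator and denominator to get the reduced form.

(4v^3 - 12v^2 + 12v - 112)/(v^2 + 3v + 2)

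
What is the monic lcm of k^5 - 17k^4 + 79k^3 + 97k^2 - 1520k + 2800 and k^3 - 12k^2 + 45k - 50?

By polynomial division,
  k^5 - 17k^4 + 79k^3 + 97k^2 - 1520k + 2800 = (k^2 - 5k - 26)(k^3 - 12k^2 + 45k - 50) + (60k^2 - 600k + 1500)
  k^3 - 12k^2 + 45k - 50 = ((1/60)k - 1/30)(60k^2 - 600k + 1500) + (0)
Last nonzero remainder: 60k^2 - 600k + 1500. Dividing through by 60 gives the monic gcd k^2 - 10k + 25.
Then lcm(f, g) = f·g / gcd(f, g); expanding and making the result monic gives the answer.

k^6 - 19k^5 + 113k^4 - 61k^3 - 1714k^2 + 5840k - 5600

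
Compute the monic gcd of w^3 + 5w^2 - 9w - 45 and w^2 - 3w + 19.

1

Apply the Euclidean algorithm:
  w^3 + 5w^2 - 9w - 45 = (w + 8)(w^2 - 3w + 19) + (-4w - 197)
  w^2 - 3w + 19 = (-(1/4)w + 209/16)(-4w - 197) + (41477/16)
  -4w - 197 = (-(64/41477)w - 3152/41477)(41477/16) + (0)
The last nonzero remainder is the constant 41477/16, so the polynomials are coprime and gcd = 1.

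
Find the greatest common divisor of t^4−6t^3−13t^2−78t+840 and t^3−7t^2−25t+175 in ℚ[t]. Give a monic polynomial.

t^2−12t+35

Repeated division with remainder:
  t^4−6t^3−13t^2−78t+840 = (t+1)(t^3−7t^2−25t+175) + (19t^2−228t+665)
  t^3−7t^2−25t+175 = ((1/19)t+5/19)(19t^2−228t+665) + (0)
Last nonzero remainder: 19t^2−228t+665. Dividing through by 19 gives the monic gcd t^2−12t+35.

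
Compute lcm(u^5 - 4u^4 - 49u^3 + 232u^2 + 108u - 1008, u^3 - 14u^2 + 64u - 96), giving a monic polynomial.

u^6 - 8u^5 - 33u^4 + 428u^3 - 820u^2 - 1440u + 4032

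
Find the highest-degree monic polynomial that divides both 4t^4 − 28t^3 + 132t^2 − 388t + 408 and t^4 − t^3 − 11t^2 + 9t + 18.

Repeated division with remainder:
  4t^4 − 28t^3 + 132t^2 − 388t + 408 = (4)(t^4 − t^3 − 11t^2 + 9t + 18) + (−24t^3 + 176t^2 − 424t + 336)
  t^4 − t^3 − 11t^2 + 9t + 18 = (−(1/24)t − 19/72)(−24t^3 + 176t^2 − 424t + 336) + ((160/9)t^2 − (800/9)t + 320/3)
  −24t^3 + 176t^2 − 424t + 336 = (−(27/20)t + 63/20)((160/9)t^2 − (800/9)t + 320/3) + (0)
Last nonzero remainder: (160/9)t^2 − (800/9)t + 320/3. Dividing through by 160/9 gives the monic gcd t^2 − 5t + 6.

t^2 − 5t + 6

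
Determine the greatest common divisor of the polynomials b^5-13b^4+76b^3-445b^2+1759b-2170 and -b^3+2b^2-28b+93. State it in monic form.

b^2+b+31

Apply the Euclidean algorithm:
  b^5-13b^4+76b^3-445b^2+1759b-2170 = (-b^2+11b-26)(-b^3+2b^2-28b+93) + (8b^2+8b+248)
  -b^3+2b^2-28b+93 = (-(1/8)b+3/8)(8b^2+8b+248) + (0)
Last nonzero remainder: 8b^2+8b+248. Dividing through by 8 gives the monic gcd b^2+b+31.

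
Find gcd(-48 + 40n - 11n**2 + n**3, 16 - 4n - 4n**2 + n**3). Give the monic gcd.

-4 + n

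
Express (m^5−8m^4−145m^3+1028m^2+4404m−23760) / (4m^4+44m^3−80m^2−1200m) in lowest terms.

Euclidean algorithm in ℚ[m]:
  m^5−8m^4−145m^3+1028m^2+4404m−23760 = ((1/4)m−19/4)(4m^4+44m^3−80m^2−1200m) + (84m^3+948m^2−1296m−23760)
  4m^4+44m^3−80m^2−1200m = ((1/21)m−2/147)(84m^3+948m^2−1296m−23760) + (−(264/49)m^2−(4224/49)m−15840/49)
  84m^3+948m^2−1296m−23760 = (−(343/22)m+147/2)(−(264/49)m^2−(4224/49)m−15840/49) + (0)
Last nonzero remainder: −(264/49)m^2−(4224/49)m−15840/49. Dividing through by −264/49 gives the monic gcd m^2+16m+60.
Cancel m^2+16m+60 from numerator and denominator to get the reduced form.

(m^3−24m^2+179m−396)/(4m^2−20m)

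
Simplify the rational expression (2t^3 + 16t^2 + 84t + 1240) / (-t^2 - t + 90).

Apply the Euclidean algorithm:
  2t^3 + 16t^2 + 84t + 1240 = (-2t - 14)(-t^2 - t + 90) + (250t + 2500)
  -t^2 - t + 90 = (-(1/250)t + 9/250)(250t + 2500) + (0)
Last nonzero remainder: 250t + 2500. Dividing through by 250 gives the monic gcd t + 10.
Cancel t + 10 from numerator and denominator to get the reduced form.

(-2t^2 + 4t - 124)/(t - 9)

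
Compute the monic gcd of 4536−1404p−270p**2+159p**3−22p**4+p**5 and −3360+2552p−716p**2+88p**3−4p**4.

By polynomial division,
  p**5−22p**4+159p**3−270p**2−1404p+4536 = (−(1/4)p)(−4p**4+88p**3−716p**2+2552p−3360) + (−20p**3+368p**2−2244p+4536)
  −4p**4+88p**3−716p**2+2552p−3360 = ((1/5)p−18/25)(−20p**3+368p**2−2244p+4536) + (−(56/25)p**2+(728/25)p−2352/25)
  −20p**3+368p**2−2244p+4536 = ((125/14)p−675/14)(−(56/25)p**2+(728/25)p−2352/25) + (0)
Last nonzero remainder: −(56/25)p**2+(728/25)p−2352/25. Dividing through by −56/25 gives the monic gcd p**2−13p+42.

42−13p+p**2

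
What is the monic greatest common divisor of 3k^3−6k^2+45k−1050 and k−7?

k−7

Repeated division with remainder:
  3k^3−6k^2+45k−1050 = (3k^2+15k+150)(k−7) + (0)
The last nonzero remainder k−7 is already monic.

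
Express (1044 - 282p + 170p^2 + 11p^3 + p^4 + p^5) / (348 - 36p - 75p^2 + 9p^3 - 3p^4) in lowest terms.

(-36 + 6p - 4p^2 - p^3)/(-12 + 3p^2)

By polynomial division,
  p^5 + p^4 + 11p^3 + 170p^2 - 282p + 1044 = (-(1/3)p - 4/3)(-3p^4 + 9p^3 - 75p^2 - 36p + 348) + (-2p^3 + 58p^2 - 214p + 1508)
  -3p^4 + 9p^3 - 75p^2 - 36p + 348 = ((3/2)p + 39)(-2p^3 + 58p^2 - 214p + 1508) + (-2016p^2 + 6048p - 58464)
  -2p^3 + 58p^2 - 214p + 1508 = ((1/1008)p - 13/504)(-2016p^2 + 6048p - 58464) + (0)
Last nonzero remainder: -2016p^2 + 6048p - 58464. Dividing through by -2016 gives the monic gcd p^2 - 3p + 29.
Cancel p^2 - 3p + 29 from numerator and denominator to get the reduced form.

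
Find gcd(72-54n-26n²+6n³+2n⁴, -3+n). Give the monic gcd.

Euclidean algorithm in ℚ[n]:
  2n⁴+6n³-26n²-54n+72 = (2n³+12n²+10n-24)(n-3) + (0)
The last nonzero remainder n-3 is already monic.

-3+n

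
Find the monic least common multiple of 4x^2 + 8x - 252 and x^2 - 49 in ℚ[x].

x^3 + 9x^2 - 49x - 441

Apply the Euclidean algorithm:
  4x^2 + 8x - 252 = (4)(x^2 - 49) + (8x - 56)
  x^2 - 49 = ((1/8)x + 7/8)(8x - 56) + (0)
Last nonzero remainder: 8x - 56. Dividing through by 8 gives the monic gcd x - 7.
Then lcm(f, g) = f·g / gcd(f, g); expanding and making the result monic gives the answer.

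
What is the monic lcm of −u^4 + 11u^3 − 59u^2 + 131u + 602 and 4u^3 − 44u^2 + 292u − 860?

Repeated division with remainder:
  −u^4 + 11u^3 − 59u^2 + 131u + 602 = (−(1/4)u)(4u^3 − 44u^2 + 292u − 860) + (14u^2 − 84u + 602)
  4u^3 − 44u^2 + 292u − 860 = ((2/7)u − 10/7)(14u^2 − 84u + 602) + (0)
Last nonzero remainder: 14u^2 − 84u + 602. Dividing through by 14 gives the monic gcd u^2 − 6u + 43.
Then lcm(f, g) = f·g / gcd(f, g); expanding and making the result monic gives the answer.

u^5 − 16u^4 + 114u^3 − 426u^2 + 53u + 3010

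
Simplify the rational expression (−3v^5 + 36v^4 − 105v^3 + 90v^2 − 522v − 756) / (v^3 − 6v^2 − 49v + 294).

Euclidean algorithm in ℚ[v]:
  −3v^5 + 36v^4 − 105v^3 + 90v^2 − 522v − 756 = (−3v^2 + 18v − 144)(v^3 − 6v^2 − 49v + 294) + (990v^2 − 12870v + 41580)
  v^3 − 6v^2 − 49v + 294 = ((1/990)v + 7/990)(990v^2 − 12870v + 41580) + (0)
Last nonzero remainder: 990v^2 − 12870v + 41580. Dividing through by 990 gives the monic gcd v^2 − 13v + 42.
Cancel v^2 − 13v + 42 from numerator and denominator to get the reduced form.

(−3v^3 − 3v^2 − 18v − 18)/(v + 7)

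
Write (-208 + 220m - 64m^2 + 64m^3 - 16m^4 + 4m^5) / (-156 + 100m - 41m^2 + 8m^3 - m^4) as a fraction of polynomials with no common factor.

(16 - 12m - 4m^3)/(12 - 4m + m^2)

Repeated division with remainder:
  4m^5 - 16m^4 + 64m^3 - 64m^2 + 220m - 208 = (-4m - 16)(-m^4 + 8m^3 - 41m^2 + 100m - 156) + (28m^3 - 320m^2 + 1196m - 2704)
  -m^4 + 8m^3 - 41m^2 + 100m - 156 = (-(1/28)m - 6/49)(28m^3 - 320m^2 + 1196m - 2704) + (-(1836/49)m^2 + (7344/49)m - 23868/49)
  28m^3 - 320m^2 + 1196m - 2704 = (-(343/459)m + 2548/459)(-(1836/49)m^2 + (7344/49)m - 23868/49) + (0)
Last nonzero remainder: -(1836/49)m^2 + (7344/49)m - 23868/49. Dividing through by -1836/49 gives the monic gcd m^2 - 4m + 13.
Cancel m^2 - 4m + 13 from numerator and denominator to get the reduced form.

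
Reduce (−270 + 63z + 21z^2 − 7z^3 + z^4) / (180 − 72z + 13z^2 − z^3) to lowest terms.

Apply the Euclidean algorithm:
  z^4 − 7z^3 + 21z^2 + 63z − 270 = (−z − 6)(−z^3 + 13z^2 − 72z + 180) + (27z^2 − 189z + 810)
  −z^3 + 13z^2 − 72z + 180 = (−(1/27)z + 2/9)(27z^2 − 189z + 810) + (0)
Last nonzero remainder: 27z^2 − 189z + 810. Dividing through by 27 gives the monic gcd z^2 − 7z + 30.
Cancel z^2 − 7z + 30 from numerator and denominator to get the reduced form.

(9 − z^2)/(−6 + z)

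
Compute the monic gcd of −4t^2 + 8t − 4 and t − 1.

Apply the Euclidean algorithm:
  −4t^2 + 8t − 4 = (−4t + 4)(t − 1) + (0)
The last nonzero remainder t − 1 is already monic.

t − 1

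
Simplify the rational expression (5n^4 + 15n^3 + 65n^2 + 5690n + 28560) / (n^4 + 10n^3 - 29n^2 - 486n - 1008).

Apply the Euclidean algorithm:
  5n^4 + 15n^3 + 65n^2 + 5690n + 28560 = (5)(n^4 + 10n^3 - 29n^2 - 486n - 1008) + (-35n^3 + 210n^2 + 8120n + 33600)
  n^4 + 10n^3 - 29n^2 - 486n - 1008 = (-(1/35)n - 16/35)(-35n^3 + 210n^2 + 8120n + 33600) + (299n^2 + 4186n + 14352)
  -35n^3 + 210n^2 + 8120n + 33600 = (-(35/299)n + 700/299)(299n^2 + 4186n + 14352) + (0)
Last nonzero remainder: 299n^2 + 4186n + 14352. Dividing through by 299 gives the monic gcd n^2 + 14n + 48.
Cancel n^2 + 14n + 48 from numerator and denominator to get the reduced form.

(5n^2 - 55n + 595)/(n^2 - 4n - 21)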